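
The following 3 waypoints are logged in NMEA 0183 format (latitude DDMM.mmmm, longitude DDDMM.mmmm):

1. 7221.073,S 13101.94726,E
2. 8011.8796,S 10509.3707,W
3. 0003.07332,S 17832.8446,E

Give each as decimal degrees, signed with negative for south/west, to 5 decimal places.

Point 1:
  φ: split at 2 digits → 72° and 21.073′; 72 + 21.073/60 = 72.351217
  S ⇒ negate
  λ: split at 3 digits → 131° and 1.94726′; 131 + 1.94726/60 = 131.032454
  E ⇒ keep positive
Point 2:
  Latitude: degrees = first 2 digits = 80, minutes = 11.8796; 80 + 11.8796/60 = 80.197993
  S ⇒ negate
  λ: degrees = first 3 digits = 105, minutes = 9.3707; 105 + 9.3707/60 = 105.156178
  W ⇒ negate
Point 3:
  Latitude: degrees = first 2 digits = 0, minutes = 3.07332; 0 + 3.07332/60 = 0.051222
  S → negative
  λ: degrees = first 3 digits = 178, minutes = 32.8446; 178 + 32.8446/60 = 178.547410
  E → positive

1. -72.35122, 131.03245
2. -80.19799, -105.15618
3. -0.05122, 178.54741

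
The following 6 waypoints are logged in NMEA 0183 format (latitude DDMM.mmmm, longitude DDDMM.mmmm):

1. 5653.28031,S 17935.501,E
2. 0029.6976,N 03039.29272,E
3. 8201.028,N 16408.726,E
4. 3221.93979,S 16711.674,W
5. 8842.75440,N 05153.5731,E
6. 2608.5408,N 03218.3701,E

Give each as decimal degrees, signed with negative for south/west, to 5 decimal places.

Point 1:
  Latitude: degrees = first 2 digits = 56, minutes = 53.28031; 56 + 53.28031/60 = 56.888005
  S → negative
  λ: degrees = first 3 digits = 179, minutes = 35.501; 179 + 35.501/60 = 179.591683
  E ⇒ keep positive
Point 2:
  Latitude: split at 2 digits → 00° and 29.6976′; 0 + 29.6976/60 = 0.494960
  N → positive
  Longitude: split at 3 digits → 030° and 39.29272′; 30 + 39.29272/60 = 30.654879
  E ⇒ keep positive
Point 3:
  Latitude: split at 2 digits → 82° and 1.028′; 82 + 1.028/60 = 82.017133
  N ⇒ keep positive
  λ: split at 3 digits → 164° and 8.726′; 164 + 8.726/60 = 164.145433
  E ⇒ keep positive
Point 4:
  Latitude: degrees = first 2 digits = 32, minutes = 21.93979; 32 + 21.93979/60 = 32.365663
  hemisphere S, so the sign is −
  Longitude: split at 3 digits → 167° and 11.674′; 167 + 11.674/60 = 167.194567
  hemisphere W, so the sign is −
Point 5:
  φ: split at 2 digits → 88° and 42.7544′; 88 + 42.7544/60 = 88.712573
  N ⇒ keep positive
  λ: split at 3 digits → 051° and 53.5731′; 51 + 53.5731/60 = 51.892885
  E ⇒ keep positive
Point 6:
  Latitude: degrees = first 2 digits = 26, minutes = 8.5408; 26 + 8.5408/60 = 26.142347
  N → positive
  Longitude: split at 3 digits → 032° and 18.3701′; 32 + 18.3701/60 = 32.306168
  E → positive

1. -56.88801, 179.59168
2. 0.49496, 30.65488
3. 82.01713, 164.14543
4. -32.36566, -167.19457
5. 88.71257, 51.89289
6. 26.14235, 32.30617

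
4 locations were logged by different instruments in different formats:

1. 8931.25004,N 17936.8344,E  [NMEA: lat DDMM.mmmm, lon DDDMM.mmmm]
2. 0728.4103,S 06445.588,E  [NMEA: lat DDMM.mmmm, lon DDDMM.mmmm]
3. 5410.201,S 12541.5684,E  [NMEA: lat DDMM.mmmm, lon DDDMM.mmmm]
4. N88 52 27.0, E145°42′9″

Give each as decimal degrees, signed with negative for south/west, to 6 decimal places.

Point 1:
  Latitude: degrees = first 2 digits = 89, minutes = 31.25004; 89 + 31.25004/60 = 89.5208340
  N → positive
  Lon: degrees = first 3 digits = 179, minutes = 36.8344; 179 + 36.8344/60 = 179.6139067
  E ⇒ keep positive
Point 2:
  Latitude: degrees = first 2 digits = 7, minutes = 28.4103; 7 + 28.4103/60 = 7.4735050
  hemisphere S, so the sign is −
  λ: degrees = first 3 digits = 64, minutes = 45.588; 64 + 45.588/60 = 64.7598000
  E ⇒ keep positive
Point 3:
  Latitude: split at 2 digits → 54° and 10.201′; 54 + 10.201/60 = 54.1700167
  S ⇒ negate
  Longitude: degrees = first 3 digits = 125, minutes = 41.5684; 125 + 41.5684/60 = 125.6928067
  E → positive
Point 4:
  Latitude: 88° + 52/60 + 27/3600 = 88 + 0.866667 + 0.007500 = 88.8741667
  N ⇒ keep positive
  Lon: 145° + 42/60 + 9/3600 = 145 + 0.700000 + 0.002500 = 145.7025000
  E ⇒ keep positive

1. 89.520834, 179.613907
2. -7.473505, 64.759800
3. -54.170017, 125.692807
4. 88.874167, 145.702500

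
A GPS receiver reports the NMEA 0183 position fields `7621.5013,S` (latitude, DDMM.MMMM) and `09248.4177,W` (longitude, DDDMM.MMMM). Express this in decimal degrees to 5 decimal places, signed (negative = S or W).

φ: degrees = first 2 digits = 76, minutes = 21.5013; 76 + 21.5013/60 = 76.358355
S ⇒ negate
λ: degrees = first 3 digits = 92, minutes = 48.4177; 92 + 48.4177/60 = 92.806962
W ⇒ negate

-76.35836, -92.80696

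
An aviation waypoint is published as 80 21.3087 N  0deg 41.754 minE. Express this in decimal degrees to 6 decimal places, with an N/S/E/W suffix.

φ: 21.3087′ = 0.355145°; total 80.3551450
Lon: 41.754′ = 0.695900°; total 0.6959000

80.355145° N, 0.695900° E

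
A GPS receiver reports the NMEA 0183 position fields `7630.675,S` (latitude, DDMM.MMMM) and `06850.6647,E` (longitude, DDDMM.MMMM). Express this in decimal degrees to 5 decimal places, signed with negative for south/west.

-76.51125, 68.84441

Lat: degrees = first 2 digits = 76, minutes = 30.675; 76 + 30.675/60 = 76.511250
S ⇒ negate
Lon: degrees = first 3 digits = 68, minutes = 50.6647; 68 + 50.6647/60 = 68.844412
E → positive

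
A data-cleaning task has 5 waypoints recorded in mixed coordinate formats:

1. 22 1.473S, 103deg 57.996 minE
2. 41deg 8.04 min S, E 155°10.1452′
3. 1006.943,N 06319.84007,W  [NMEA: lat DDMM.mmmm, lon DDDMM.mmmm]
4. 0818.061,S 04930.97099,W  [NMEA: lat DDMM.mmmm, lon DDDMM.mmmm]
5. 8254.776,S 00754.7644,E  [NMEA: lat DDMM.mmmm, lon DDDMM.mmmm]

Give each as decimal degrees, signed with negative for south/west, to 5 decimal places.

1. -22.02455, 103.96660
2. -41.13400, 155.16909
3. 10.11572, -63.33067
4. -8.30102, -49.51618
5. -82.91293, 7.91274

Point 1:
  Lat: 1.473′ = 0.024550°; total 22.024550
  hemisphere S, so the sign is −
  Lon: 103 + 57.996/60 = 103.966600
  E → positive
Point 2:
  φ: 8.04′ = 0.134000°; total 41.134000
  hemisphere S, so the sign is −
  λ: 155 + 10.1452/60 = 155.169087
  E → positive
Point 3:
  Lat: split at 2 digits → 10° and 6.943′; 10 + 6.943/60 = 10.115717
  N → positive
  Longitude: split at 3 digits → 063° and 19.84007′; 63 + 19.84007/60 = 63.330668
  W → negative
Point 4:
  Latitude: split at 2 digits → 08° and 18.061′; 8 + 18.061/60 = 8.301017
  hemisphere S, so the sign is −
  Longitude: degrees = first 3 digits = 49, minutes = 30.97099; 49 + 30.97099/60 = 49.516183
  W ⇒ negate
Point 5:
  Lat: degrees = first 2 digits = 82, minutes = 54.776; 82 + 54.776/60 = 82.912933
  S ⇒ negate
  λ: split at 3 digits → 007° and 54.7644′; 7 + 54.7644/60 = 7.912740
  E → positive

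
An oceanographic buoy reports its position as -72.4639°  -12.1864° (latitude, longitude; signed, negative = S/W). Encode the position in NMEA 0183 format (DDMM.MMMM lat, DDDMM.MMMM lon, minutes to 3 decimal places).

Latitude is negative → S; |value| = 72.463900
Lat: 72° + 0.463900 × 60 = 72° 27.83400′
Longitude is negative → W; |value| = 12.186400
Lon: minutes = (12.186400 − 12) × 60 = 11.18400

7227.834,S / 01211.184,W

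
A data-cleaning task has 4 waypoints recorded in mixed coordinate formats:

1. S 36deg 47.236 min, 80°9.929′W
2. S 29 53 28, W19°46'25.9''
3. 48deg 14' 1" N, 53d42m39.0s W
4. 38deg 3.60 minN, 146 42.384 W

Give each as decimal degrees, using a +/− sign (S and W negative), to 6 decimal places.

Point 1:
  Latitude: 47.236′ = 0.787267°; total 36.7872667
  hemisphere S, so the sign is −
  Longitude: 9.929′ = 0.165483°; total 80.1654833
  hemisphere W, so the sign is −
Point 2:
  Lat: 53′ + 28″ = 53.46667′; 29 + 53.46667/60 = 29.8911111
  S ⇒ negate
  Longitude: 46′ + 25.9″ = 46.43167′; 19 + 46.43167/60 = 19.7738611
  W → negative
Point 3:
  Latitude: 14′ + 1″ = 14.01667′; 48 + 14.01667/60 = 48.2336111
  N ⇒ keep positive
  Lon: 53 + 42/60 + 39/3600 = 53.7108333
  W ⇒ negate
Point 4:
  Latitude: 38 + 3.6/60 = 38.0600000
  N ⇒ keep positive
  Longitude: 146 + 42.384/60 = 146.7064000
  hemisphere W, so the sign is −

1. -36.787267, -80.165483
2. -29.891111, -19.773861
3. 48.233611, -53.710833
4. 38.060000, -146.706400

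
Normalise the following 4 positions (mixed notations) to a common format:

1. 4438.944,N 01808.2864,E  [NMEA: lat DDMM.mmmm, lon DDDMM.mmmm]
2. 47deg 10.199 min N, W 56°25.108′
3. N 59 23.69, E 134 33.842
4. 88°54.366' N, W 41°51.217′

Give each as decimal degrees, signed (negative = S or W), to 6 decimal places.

Point 1:
  Latitude: degrees = first 2 digits = 44, minutes = 38.944; 44 + 38.944/60 = 44.6490667
  N ⇒ keep positive
  Longitude: degrees = first 3 digits = 18, minutes = 8.2864; 18 + 8.2864/60 = 18.1381067
  E ⇒ keep positive
Point 2:
  Lat: 10.199′ = 0.169983°; total 47.1699833
  N → positive
  Lon: 25.108′ = 0.418467°; total 56.4184667
  W → negative
Point 3:
  φ: 59 + 23.69/60 = 59.3948333
  N ⇒ keep positive
  Lon: 33.842′ = 0.564033°; total 134.5640333
  E → positive
Point 4:
  φ: 54.366′ = 0.906100°; total 88.9061000
  N ⇒ keep positive
  λ: 51.217′ = 0.853617°; total 41.8536167
  W → negative

1. 44.649067, 18.138107
2. 47.169983, -56.418467
3. 59.394833, 134.564033
4. 88.906100, -41.853617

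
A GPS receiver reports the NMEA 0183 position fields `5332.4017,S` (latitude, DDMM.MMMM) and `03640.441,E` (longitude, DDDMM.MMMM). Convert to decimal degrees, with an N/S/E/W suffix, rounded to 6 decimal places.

Lat: split at 2 digits → 53° and 32.4017′; 53 + 32.4017/60 = 53.5400283
Lon: degrees = first 3 digits = 36, minutes = 40.441; 36 + 40.441/60 = 36.6740167

53.540028° S, 36.674017° E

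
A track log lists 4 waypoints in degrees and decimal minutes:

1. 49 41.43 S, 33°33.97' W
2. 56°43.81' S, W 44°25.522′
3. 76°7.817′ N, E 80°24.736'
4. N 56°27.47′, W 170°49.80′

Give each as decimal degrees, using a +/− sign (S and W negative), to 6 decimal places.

1. -49.690500, -33.566167
2. -56.730167, -44.425367
3. 76.130283, 80.412267
4. 56.457833, -170.830000

Point 1:
  φ: 41.43′ = 0.690500°; total 49.6905000
  S ⇒ negate
  λ: 33 + 33.97/60 = 33.5661667
  hemisphere W, so the sign is −
Point 2:
  Latitude: 43.81′ = 0.730167°; total 56.7301667
  S → negative
  λ: 44 + 25.522/60 = 44.4253667
  hemisphere W, so the sign is −
Point 3:
  φ: 76 + 7.817/60 = 76.1302833
  N → positive
  λ: 80 + 24.736/60 = 80.4122667
  E → positive
Point 4:
  φ: 27.47′ = 0.457833°; total 56.4578333
  N ⇒ keep positive
  Longitude: 49.8′ = 0.830000°; total 170.8300000
  W ⇒ negate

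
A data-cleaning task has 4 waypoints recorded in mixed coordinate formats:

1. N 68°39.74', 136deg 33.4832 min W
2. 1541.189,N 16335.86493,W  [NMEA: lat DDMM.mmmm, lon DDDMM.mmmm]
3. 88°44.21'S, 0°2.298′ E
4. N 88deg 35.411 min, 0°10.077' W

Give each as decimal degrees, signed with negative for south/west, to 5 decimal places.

1. 68.66233, -136.55805
2. 15.68648, -163.59775
3. -88.73683, 0.03830
4. 88.59018, -0.16795

Point 1:
  Latitude: 68 + 39.74/60 = 68.662333
  N → positive
  λ: 33.4832′ = 0.558053°; total 136.558053
  hemisphere W, so the sign is −
Point 2:
  Latitude: split at 2 digits → 15° and 41.189′; 15 + 41.189/60 = 15.686483
  N → positive
  Longitude: degrees = first 3 digits = 163, minutes = 35.86493; 163 + 35.86493/60 = 163.597749
  W ⇒ negate
Point 3:
  Lat: 44.21′ = 0.736833°; total 88.736833
  S ⇒ negate
  Lon: 2.298′ = 0.038300°; total 0.038300
  E → positive
Point 4:
  φ: 35.411′ = 0.590183°; total 88.590183
  N → positive
  Lon: 0 + 10.077/60 = 0.167950
  W ⇒ negate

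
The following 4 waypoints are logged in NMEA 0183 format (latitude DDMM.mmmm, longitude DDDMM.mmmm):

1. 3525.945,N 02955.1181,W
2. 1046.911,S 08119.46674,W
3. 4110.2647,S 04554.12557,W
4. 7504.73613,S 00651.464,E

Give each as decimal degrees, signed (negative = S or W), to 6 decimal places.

Point 1:
  φ: degrees = first 2 digits = 35, minutes = 25.945; 35 + 25.945/60 = 35.4324167
  N → positive
  Longitude: degrees = first 3 digits = 29, minutes = 55.1181; 29 + 55.1181/60 = 29.9186350
  hemisphere W, so the sign is −
Point 2:
  φ: degrees = first 2 digits = 10, minutes = 46.911; 10 + 46.911/60 = 10.7818500
  hemisphere S, so the sign is −
  Longitude: split at 3 digits → 081° and 19.46674′; 81 + 19.46674/60 = 81.3244457
  hemisphere W, so the sign is −
Point 3:
  Lat: degrees = first 2 digits = 41, minutes = 10.2647; 41 + 10.2647/60 = 41.1710783
  hemisphere S, so the sign is −
  λ: degrees = first 3 digits = 45, minutes = 54.12557; 45 + 54.12557/60 = 45.9020928
  W ⇒ negate
Point 4:
  Latitude: split at 2 digits → 75° and 4.73613′; 75 + 4.73613/60 = 75.0789355
  S ⇒ negate
  Longitude: split at 3 digits → 006° and 51.464′; 6 + 51.464/60 = 6.8577333
  E ⇒ keep positive

1. 35.432417, -29.918635
2. -10.781850, -81.324446
3. -41.171078, -45.902093
4. -75.078936, 6.857733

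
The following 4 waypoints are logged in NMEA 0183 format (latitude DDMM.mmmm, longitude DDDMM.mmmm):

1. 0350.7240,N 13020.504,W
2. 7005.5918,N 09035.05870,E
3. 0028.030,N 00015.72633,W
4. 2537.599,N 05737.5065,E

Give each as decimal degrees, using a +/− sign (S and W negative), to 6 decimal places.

1. 3.845400, -130.341733
2. 70.093197, 90.584312
3. 0.467167, -0.262106
4. 25.626650, 57.625108

Point 1:
  Latitude: split at 2 digits → 03° and 50.724′; 3 + 50.724/60 = 3.8454000
  N → positive
  Longitude: degrees = first 3 digits = 130, minutes = 20.504; 130 + 20.504/60 = 130.3417333
  hemisphere W, so the sign is −
Point 2:
  Lat: degrees = first 2 digits = 70, minutes = 5.5918; 70 + 5.5918/60 = 70.0931967
  N → positive
  λ: degrees = first 3 digits = 90, minutes = 35.0587; 90 + 35.0587/60 = 90.5843117
  E → positive
Point 3:
  φ: split at 2 digits → 00° and 28.03′; 0 + 28.03/60 = 0.4671667
  N ⇒ keep positive
  Lon: split at 3 digits → 000° and 15.72633′; 0 + 15.72633/60 = 0.2621055
  W ⇒ negate
Point 4:
  Lat: degrees = first 2 digits = 25, minutes = 37.599; 25 + 37.599/60 = 25.6266500
  N ⇒ keep positive
  λ: degrees = first 3 digits = 57, minutes = 37.5065; 57 + 37.5065/60 = 57.6251083
  E → positive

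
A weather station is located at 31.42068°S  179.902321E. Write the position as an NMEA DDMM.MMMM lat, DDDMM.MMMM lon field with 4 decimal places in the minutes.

φ: 31° + 0.420680 × 60 = 31° 25.240800′
Lon: minutes = (179.902321 − 179) × 60 = 54.139260

3125.2408,S / 17954.1393,E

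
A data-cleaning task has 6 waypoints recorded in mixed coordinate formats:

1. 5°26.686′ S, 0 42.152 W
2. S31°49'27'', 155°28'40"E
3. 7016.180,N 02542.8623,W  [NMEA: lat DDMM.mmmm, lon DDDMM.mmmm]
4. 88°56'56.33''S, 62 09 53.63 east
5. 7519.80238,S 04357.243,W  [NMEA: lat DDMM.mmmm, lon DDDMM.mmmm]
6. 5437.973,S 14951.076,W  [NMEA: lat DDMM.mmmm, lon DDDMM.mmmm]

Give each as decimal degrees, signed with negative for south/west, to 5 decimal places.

Point 1:
  φ: 5 + 26.686/60 = 5.444767
  S ⇒ negate
  Longitude: 42.152′ = 0.702533°; total 0.702533
  hemisphere W, so the sign is −
Point 2:
  φ: 49′ + 27″ = 49.45000′; 31 + 49.45000/60 = 31.824167
  hemisphere S, so the sign is −
  Lon: 28′ + 40″ = 28.66667′; 155 + 28.66667/60 = 155.477778
  E ⇒ keep positive
Point 3:
  φ: split at 2 digits → 70° and 16.18′; 70 + 16.18/60 = 70.269667
  N ⇒ keep positive
  λ: degrees = first 3 digits = 25, minutes = 42.8623; 25 + 42.8623/60 = 25.714372
  W ⇒ negate
Point 4:
  Latitude: 88° + 56/60 + 56.33/3600 = 88 + 0.933333 + 0.015647 = 88.948981
  hemisphere S, so the sign is −
  Lon: 62 + 9/60 + 53.63/3600 = 62.164897
  E → positive
Point 5:
  Lat: split at 2 digits → 75° and 19.80238′; 75 + 19.80238/60 = 75.330040
  S ⇒ negate
  Lon: split at 3 digits → 043° and 57.243′; 43 + 57.243/60 = 43.954050
  W ⇒ negate
Point 6:
  Latitude: degrees = first 2 digits = 54, minutes = 37.973; 54 + 37.973/60 = 54.632883
  hemisphere S, so the sign is −
  λ: degrees = first 3 digits = 149, minutes = 51.076; 149 + 51.076/60 = 149.851267
  W ⇒ negate

1. -5.44477, -0.70253
2. -31.82417, 155.47778
3. 70.26967, -25.71437
4. -88.94898, 62.16490
5. -75.33004, -43.95405
6. -54.63288, -149.85127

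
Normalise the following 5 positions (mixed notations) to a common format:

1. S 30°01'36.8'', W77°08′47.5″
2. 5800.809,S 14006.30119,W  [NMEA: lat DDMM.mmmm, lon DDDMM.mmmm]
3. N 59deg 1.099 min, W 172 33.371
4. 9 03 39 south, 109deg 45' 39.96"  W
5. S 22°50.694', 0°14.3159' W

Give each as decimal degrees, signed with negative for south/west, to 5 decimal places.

Point 1:
  Lat: 30° + 1/60 + 36.8/3600 = 30 + 0.016667 + 0.010222 = 30.026889
  hemisphere S, so the sign is −
  Longitude: 77 + 8/60 + 47.5/3600 = 77.146528
  W ⇒ negate
Point 2:
  Latitude: split at 2 digits → 58° and 0.809′; 58 + 0.809/60 = 58.013483
  S → negative
  λ: degrees = first 3 digits = 140, minutes = 6.30119; 140 + 6.30119/60 = 140.105020
  hemisphere W, so the sign is −
Point 3:
  Latitude: 1.099′ = 0.018317°; total 59.018317
  N ⇒ keep positive
  Longitude: 172 + 33.371/60 = 172.556183
  W → negative
Point 4:
  Latitude: 9 + 3/60 + 39/3600 = 9.060833
  hemisphere S, so the sign is −
  Lon: 109° + 45/60 + 39.96/3600 = 109 + 0.750000 + 0.011100 = 109.761100
  hemisphere W, so the sign is −
Point 5:
  φ: 50.694′ = 0.844900°; total 22.844900
  S → negative
  λ: 0 + 14.3159/60 = 0.238598
  hemisphere W, so the sign is −

1. -30.02689, -77.14653
2. -58.01348, -140.10502
3. 59.01832, -172.55618
4. -9.06083, -109.76110
5. -22.84490, -0.23860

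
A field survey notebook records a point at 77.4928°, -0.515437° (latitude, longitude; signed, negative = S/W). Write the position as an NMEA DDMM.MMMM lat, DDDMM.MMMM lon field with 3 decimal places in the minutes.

Lat: minutes = (77.492800 − 77) × 60 = 29.56800
Longitude is negative → W; |value| = 0.515437
λ: minutes = (0.515437 − 0) × 60 = 30.92622

7729.568,N / 00030.926,W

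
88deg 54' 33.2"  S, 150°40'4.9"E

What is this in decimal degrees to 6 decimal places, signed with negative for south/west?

Latitude: 54′ + 33.2″ = 54.55333′; 88 + 54.55333/60 = 88.9092222
S ⇒ negate
λ: 40′ + 4.9″ = 40.08167′; 150 + 40.08167/60 = 150.6680278
E ⇒ keep positive

-88.909222, 150.668028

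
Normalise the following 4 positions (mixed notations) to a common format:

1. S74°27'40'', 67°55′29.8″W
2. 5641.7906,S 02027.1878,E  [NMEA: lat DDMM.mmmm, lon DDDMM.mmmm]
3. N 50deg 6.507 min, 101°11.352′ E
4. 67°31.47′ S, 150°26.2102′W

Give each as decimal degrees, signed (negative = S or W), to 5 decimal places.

1. -74.46111, -67.92494
2. -56.69651, 20.45313
3. 50.10845, 101.18920
4. -67.52450, -150.43684

Point 1:
  Latitude: 27′ + 40″ = 27.66667′; 74 + 27.66667/60 = 74.461111
  hemisphere S, so the sign is −
  Longitude: 67 + 55/60 + 29.8/3600 = 67.924944
  W ⇒ negate
Point 2:
  Lat: degrees = first 2 digits = 56, minutes = 41.7906; 56 + 41.7906/60 = 56.696510
  S ⇒ negate
  λ: degrees = first 3 digits = 20, minutes = 27.1878; 20 + 27.1878/60 = 20.453130
  E ⇒ keep positive
Point 3:
  Lat: 50 + 6.507/60 = 50.108450
  N ⇒ keep positive
  Longitude: 101 + 11.352/60 = 101.189200
  E ⇒ keep positive
Point 4:
  Latitude: 31.47′ = 0.524500°; total 67.524500
  hemisphere S, so the sign is −
  λ: 150 + 26.2102/60 = 150.436837
  W → negative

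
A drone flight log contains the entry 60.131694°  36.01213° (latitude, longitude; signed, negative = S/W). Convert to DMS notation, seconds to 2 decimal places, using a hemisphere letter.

60°07′54.10″ N, 36°00′43.67″ E

φ: whole degrees 60; 7.90164′ → 7′ and 54.0984″
Lon: 0.012130 × 60 = 0.72780′ → 0′, remainder × 60 = 43.6680″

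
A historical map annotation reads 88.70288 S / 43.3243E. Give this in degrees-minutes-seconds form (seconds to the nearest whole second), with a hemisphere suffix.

88°42′10″ S, 43°19′27″ E

Lat: whole degrees 88; 42.17280′ → 42′ and 10.37″
Lon: 0.324300° → 19.45800′; 0.45800 × 60 = 27.48″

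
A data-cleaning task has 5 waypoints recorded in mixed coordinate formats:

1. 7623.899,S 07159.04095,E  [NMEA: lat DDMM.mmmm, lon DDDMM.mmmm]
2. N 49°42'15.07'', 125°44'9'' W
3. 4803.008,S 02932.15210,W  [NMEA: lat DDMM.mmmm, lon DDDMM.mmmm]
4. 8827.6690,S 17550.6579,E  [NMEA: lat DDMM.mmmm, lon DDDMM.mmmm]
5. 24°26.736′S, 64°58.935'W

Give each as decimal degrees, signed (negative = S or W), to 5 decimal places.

1. -76.39832, 71.98402
2. 49.70419, -125.73583
3. -48.05013, -29.53587
4. -88.46115, 175.84430
5. -24.44560, -64.98225

Point 1:
  Lat: split at 2 digits → 76° and 23.899′; 76 + 23.899/60 = 76.398317
  hemisphere S, so the sign is −
  Lon: degrees = first 3 digits = 71, minutes = 59.04095; 71 + 59.04095/60 = 71.984016
  E → positive
Point 2:
  Latitude: 49 + 42/60 + 15.07/3600 = 49.704186
  N ⇒ keep positive
  λ: 125° + 44/60 + 9/3600 = 125 + 0.733333 + 0.002500 = 125.735833
  hemisphere W, so the sign is −
Point 3:
  Lat: degrees = first 2 digits = 48, minutes = 3.008; 48 + 3.008/60 = 48.050133
  S ⇒ negate
  λ: split at 3 digits → 029° and 32.1521′; 29 + 32.1521/60 = 29.535868
  hemisphere W, so the sign is −
Point 4:
  Latitude: degrees = first 2 digits = 88, minutes = 27.669; 88 + 27.669/60 = 88.461150
  S → negative
  λ: split at 3 digits → 175° and 50.6579′; 175 + 50.6579/60 = 175.844298
  E ⇒ keep positive
Point 5:
  Lat: 26.736′ = 0.445600°; total 24.445600
  S → negative
  Longitude: 58.935′ = 0.982250°; total 64.982250
  W ⇒ negate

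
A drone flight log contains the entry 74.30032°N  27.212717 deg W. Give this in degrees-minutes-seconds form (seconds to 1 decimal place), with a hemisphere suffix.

74°18′1.2″ N, 27°12′45.8″ W

Lat: 0.300320 × 60 = 18.01920′ → 18′, remainder × 60 = 1.152″
Longitude: 0.212717 × 60 = 12.76302′ → 12′, remainder × 60 = 45.781″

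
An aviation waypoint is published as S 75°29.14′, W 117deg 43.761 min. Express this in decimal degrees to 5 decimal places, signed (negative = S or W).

-75.48567, -117.72935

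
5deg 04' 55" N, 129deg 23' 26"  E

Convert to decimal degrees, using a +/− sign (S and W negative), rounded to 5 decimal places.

Latitude: 5° + 4/60 + 55/3600 = 5 + 0.066667 + 0.015278 = 5.081944
N ⇒ keep positive
λ: 129 + 23/60 + 26/3600 = 129.390556
E → positive

5.08194, 129.39056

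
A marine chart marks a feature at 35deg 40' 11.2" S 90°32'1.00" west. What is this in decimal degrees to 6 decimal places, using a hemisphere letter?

35.669778° S, 90.533611° W

φ: 35° + 40/60 + 11.2/3600 = 35 + 0.666667 + 0.003111 = 35.6697778
λ: 90 + 32/60 + 1/3600 = 90.5336111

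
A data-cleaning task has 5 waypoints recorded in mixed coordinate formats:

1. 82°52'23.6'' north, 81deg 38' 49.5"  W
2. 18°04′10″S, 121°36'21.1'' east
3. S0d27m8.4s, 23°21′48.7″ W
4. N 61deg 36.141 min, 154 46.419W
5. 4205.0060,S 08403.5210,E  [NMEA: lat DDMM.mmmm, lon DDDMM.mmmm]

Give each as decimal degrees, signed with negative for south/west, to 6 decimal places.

1. 82.873222, -81.647083
2. -18.069444, 121.605861
3. -0.452333, -23.363528
4. 61.602350, -154.773650
5. -42.083433, 84.058683

Point 1:
  Lat: 82 + 52/60 + 23.6/3600 = 82.8732222
  N → positive
  λ: 38′ + 49.5″ = 38.82500′; 81 + 38.82500/60 = 81.6470833
  W → negative
Point 2:
  φ: 18 + 4/60 + 10/3600 = 18.0694444
  S ⇒ negate
  Lon: 121 + 36/60 + 21.1/3600 = 121.6058611
  E → positive
Point 3:
  φ: 0 + 27/60 + 8.4/3600 = 0.4523333
  S → negative
  Longitude: 23° + 21/60 + 48.7/3600 = 23 + 0.350000 + 0.013528 = 23.3635278
  W → negative
Point 4:
  Lat: 61 + 36.141/60 = 61.6023500
  N → positive
  λ: 154 + 46.419/60 = 154.7736500
  hemisphere W, so the sign is −
Point 5:
  Lat: degrees = first 2 digits = 42, minutes = 5.006; 42 + 5.006/60 = 42.0834333
  hemisphere S, so the sign is −
  Lon: split at 3 digits → 084° and 3.521′; 84 + 3.521/60 = 84.0586833
  E ⇒ keep positive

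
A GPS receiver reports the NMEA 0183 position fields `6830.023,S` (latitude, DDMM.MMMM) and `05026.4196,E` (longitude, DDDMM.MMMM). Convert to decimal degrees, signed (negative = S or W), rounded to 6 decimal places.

-68.500383, 50.440327

Lat: degrees = first 2 digits = 68, minutes = 30.023; 68 + 30.023/60 = 68.5003833
S ⇒ negate
Lon: split at 3 digits → 050° and 26.4196′; 50 + 26.4196/60 = 50.4403267
E → positive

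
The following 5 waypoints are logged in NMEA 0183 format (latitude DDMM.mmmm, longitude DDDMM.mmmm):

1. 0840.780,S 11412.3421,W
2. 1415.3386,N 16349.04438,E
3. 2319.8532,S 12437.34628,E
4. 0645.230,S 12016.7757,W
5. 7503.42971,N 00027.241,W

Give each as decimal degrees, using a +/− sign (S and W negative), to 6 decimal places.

1. -8.679667, -114.205702
2. 14.255643, 163.817406
3. -23.330887, 124.622438
4. -6.753833, -120.279595
5. 75.057162, -0.454017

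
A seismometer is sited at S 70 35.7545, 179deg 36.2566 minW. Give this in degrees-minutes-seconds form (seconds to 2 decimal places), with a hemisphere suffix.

70°35′45.27″ S, 179°36′15.40″ W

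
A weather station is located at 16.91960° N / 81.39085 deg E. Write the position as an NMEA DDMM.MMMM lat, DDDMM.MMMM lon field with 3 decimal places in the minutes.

φ: minutes = (16.919600 − 16) × 60 = 55.17600
λ: minutes = (81.390850 − 81) × 60 = 23.45100

1655.176,N / 08123.451,E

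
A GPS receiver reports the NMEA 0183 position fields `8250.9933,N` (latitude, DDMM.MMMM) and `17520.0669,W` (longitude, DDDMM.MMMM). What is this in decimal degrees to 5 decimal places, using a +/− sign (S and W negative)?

82.84989, -175.33445

φ: split at 2 digits → 82° and 50.9933′; 82 + 50.9933/60 = 82.849888
N ⇒ keep positive
Longitude: degrees = first 3 digits = 175, minutes = 20.0669; 175 + 20.0669/60 = 175.334448
W → negative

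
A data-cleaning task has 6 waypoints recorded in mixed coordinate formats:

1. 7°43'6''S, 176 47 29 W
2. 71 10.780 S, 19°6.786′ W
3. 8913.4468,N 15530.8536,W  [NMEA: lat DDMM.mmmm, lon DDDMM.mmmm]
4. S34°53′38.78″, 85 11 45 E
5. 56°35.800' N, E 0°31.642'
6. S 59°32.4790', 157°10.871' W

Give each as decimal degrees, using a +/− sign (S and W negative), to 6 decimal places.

1. -7.718333, -176.791389
2. -71.179667, -19.113100
3. 89.224113, -155.514227
4. -34.894106, 85.195833
5. 56.596667, 0.527367
6. -59.541317, -157.181183

Point 1:
  φ: 43′ + 6″ = 43.10000′; 7 + 43.10000/60 = 7.7183333
  hemisphere S, so the sign is −
  Lon: 176 + 47/60 + 29/3600 = 176.7913889
  W ⇒ negate
Point 2:
  Latitude: 71 + 10.78/60 = 71.1796667
  S → negative
  Lon: 6.786′ = 0.113100°; total 19.1131000
  hemisphere W, so the sign is −
Point 3:
  Lat: split at 2 digits → 89° and 13.4468′; 89 + 13.4468/60 = 89.2241133
  N → positive
  Lon: split at 3 digits → 155° and 30.8536′; 155 + 30.8536/60 = 155.5142267
  W ⇒ negate
Point 4:
  Lat: 34° + 53/60 + 38.78/3600 = 34 + 0.883333 + 0.010772 = 34.8941056
  S ⇒ negate
  Lon: 85° + 11/60 + 45/3600 = 85 + 0.183333 + 0.012500 = 85.1958333
  E ⇒ keep positive
Point 5:
  Lat: 56 + 35.8/60 = 56.5966667
  N ⇒ keep positive
  Lon: 31.642′ = 0.527367°; total 0.5273667
  E ⇒ keep positive
Point 6:
  φ: 59 + 32.479/60 = 59.5413167
  S → negative
  Lon: 10.871′ = 0.181183°; total 157.1811833
  W → negative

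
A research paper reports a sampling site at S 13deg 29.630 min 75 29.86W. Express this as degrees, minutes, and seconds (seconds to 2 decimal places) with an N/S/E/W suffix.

13°29′37.80″ S, 75°29′51.60″ W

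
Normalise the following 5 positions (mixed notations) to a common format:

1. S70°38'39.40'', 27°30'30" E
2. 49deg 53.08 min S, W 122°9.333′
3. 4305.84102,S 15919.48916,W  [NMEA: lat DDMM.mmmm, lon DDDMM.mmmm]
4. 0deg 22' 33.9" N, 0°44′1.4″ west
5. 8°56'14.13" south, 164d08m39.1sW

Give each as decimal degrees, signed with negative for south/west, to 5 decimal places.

1. -70.64428, 27.50833
2. -49.88467, -122.15555
3. -43.09735, -159.32482
4. 0.37608, -0.73372
5. -8.93726, -164.14419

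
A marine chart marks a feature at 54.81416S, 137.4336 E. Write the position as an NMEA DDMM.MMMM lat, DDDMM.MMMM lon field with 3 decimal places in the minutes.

Lat: minutes = (54.814160 − 54) × 60 = 48.84960
Lon: 137° + 0.433600 × 60 = 137° 26.01600′

5448.850,S / 13726.016,E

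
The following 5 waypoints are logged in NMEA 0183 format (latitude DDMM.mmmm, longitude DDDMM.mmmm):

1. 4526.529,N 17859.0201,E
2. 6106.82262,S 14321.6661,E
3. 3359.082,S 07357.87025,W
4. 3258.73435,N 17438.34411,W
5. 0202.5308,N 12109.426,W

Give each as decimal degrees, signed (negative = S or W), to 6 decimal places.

Point 1:
  φ: split at 2 digits → 45° and 26.529′; 45 + 26.529/60 = 45.4421500
  N → positive
  Lon: split at 3 digits → 178° and 59.0201′; 178 + 59.0201/60 = 178.9836683
  E → positive
Point 2:
  φ: degrees = first 2 digits = 61, minutes = 6.82262; 61 + 6.82262/60 = 61.1137103
  S ⇒ negate
  Lon: degrees = first 3 digits = 143, minutes = 21.6661; 143 + 21.6661/60 = 143.3611017
  E → positive
Point 3:
  φ: degrees = first 2 digits = 33, minutes = 59.082; 33 + 59.082/60 = 33.9847000
  S → negative
  Lon: split at 3 digits → 073° and 57.87025′; 73 + 57.87025/60 = 73.9645042
  hemisphere W, so the sign is −
Point 4:
  φ: split at 2 digits → 32° and 58.73435′; 32 + 58.73435/60 = 32.9789058
  N → positive
  Longitude: degrees = first 3 digits = 174, minutes = 38.34411; 174 + 38.34411/60 = 174.6390685
  hemisphere W, so the sign is −
Point 5:
  Latitude: split at 2 digits → 02° and 2.5308′; 2 + 2.5308/60 = 2.0421800
  N ⇒ keep positive
  Lon: degrees = first 3 digits = 121, minutes = 9.426; 121 + 9.426/60 = 121.1571000
  W → negative

1. 45.442150, 178.983668
2. -61.113710, 143.361102
3. -33.984700, -73.964504
4. 32.978906, -174.639069
5. 2.042180, -121.157100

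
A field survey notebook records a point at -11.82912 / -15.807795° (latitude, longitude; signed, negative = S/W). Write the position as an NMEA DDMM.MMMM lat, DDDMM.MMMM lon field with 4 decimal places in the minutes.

Latitude is negative → S; |value| = 11.829120
Lat: 11° + 0.829120 × 60 = 11° 49.747200′
Longitude is negative → W; |value| = 15.807795
λ: fractional part 0.807795 → 48.467700 minutes

1149.7472,S / 01548.4677,W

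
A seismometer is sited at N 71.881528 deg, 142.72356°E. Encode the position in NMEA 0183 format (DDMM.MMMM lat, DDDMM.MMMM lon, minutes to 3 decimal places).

Lat: 71° + 0.881528 × 60 = 71° 52.89168′
λ: 142° + 0.723560 × 60 = 142° 43.41360′

7152.892,N / 14243.414,E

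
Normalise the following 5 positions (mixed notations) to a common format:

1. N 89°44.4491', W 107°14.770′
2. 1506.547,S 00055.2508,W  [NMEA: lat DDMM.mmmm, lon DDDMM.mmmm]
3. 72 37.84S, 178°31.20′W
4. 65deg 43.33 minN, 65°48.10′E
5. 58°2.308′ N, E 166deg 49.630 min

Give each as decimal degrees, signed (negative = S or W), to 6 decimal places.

1. 89.740818, -107.246167
2. -15.109117, -0.920847
3. -72.630667, -178.520000
4. 65.722167, 65.801667
5. 58.038467, 166.827167

Point 1:
  Latitude: 89 + 44.4491/60 = 89.7408183
  N → positive
  Lon: 14.77′ = 0.246167°; total 107.2461667
  W ⇒ negate
Point 2:
  φ: split at 2 digits → 15° and 6.547′; 15 + 6.547/60 = 15.1091167
  S → negative
  λ: split at 3 digits → 000° and 55.2508′; 0 + 55.2508/60 = 0.9208467
  W ⇒ negate
Point 3:
  Lat: 72 + 37.84/60 = 72.6306667
  S → negative
  λ: 178 + 31.2/60 = 178.5200000
  W ⇒ negate
Point 4:
  Lat: 43.33′ = 0.722167°; total 65.7221667
  N ⇒ keep positive
  λ: 65 + 48.1/60 = 65.8016667
  E → positive
Point 5:
  Latitude: 2.308′ = 0.038467°; total 58.0384667
  N → positive
  Lon: 49.63′ = 0.827167°; total 166.8271667
  E ⇒ keep positive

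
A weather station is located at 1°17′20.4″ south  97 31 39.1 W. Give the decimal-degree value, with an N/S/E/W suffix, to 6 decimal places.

Latitude: 1 + 17/60 + 20.4/3600 = 1.2890000
Lon: 31′ + 39.1″ = 31.65167′; 97 + 31.65167/60 = 97.5275278

1.289000° S, 97.527528° W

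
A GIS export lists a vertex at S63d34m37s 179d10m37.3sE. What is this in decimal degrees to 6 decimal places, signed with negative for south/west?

Lat: 63° + 34/60 + 37/3600 = 63 + 0.566667 + 0.010278 = 63.5769444
hemisphere S, so the sign is −
Lon: 10′ + 37.3″ = 10.62167′; 179 + 10.62167/60 = 179.1770278
E → positive

-63.576944, 179.177028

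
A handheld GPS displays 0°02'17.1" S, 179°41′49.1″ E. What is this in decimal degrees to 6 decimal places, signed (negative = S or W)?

Lat: 2′ + 17.1″ = 2.28500′; 0 + 2.28500/60 = 0.0380833
hemisphere S, so the sign is −
Lon: 179 + 41/60 + 49.1/3600 = 179.6969722
E ⇒ keep positive

-0.038083, 179.696972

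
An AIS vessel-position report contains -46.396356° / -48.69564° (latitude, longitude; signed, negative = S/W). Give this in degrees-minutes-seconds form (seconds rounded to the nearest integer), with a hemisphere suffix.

46°23′47″ S, 48°41′44″ W

Latitude is negative → S; |value| = 46.396356
Lat: 0.396356 × 60 = 23.78136′ → 23′, remainder × 60 = 46.88″
Longitude is negative → W; |value| = 48.695640
Lon: whole degrees 48; 41.73840′ → 41′ and 44.30″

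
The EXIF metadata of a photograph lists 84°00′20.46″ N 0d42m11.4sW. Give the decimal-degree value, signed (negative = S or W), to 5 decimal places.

84.00568, -0.70317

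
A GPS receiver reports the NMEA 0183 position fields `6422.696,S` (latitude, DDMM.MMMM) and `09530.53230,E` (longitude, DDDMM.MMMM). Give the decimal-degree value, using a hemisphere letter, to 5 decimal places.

Latitude: degrees = first 2 digits = 64, minutes = 22.696; 64 + 22.696/60 = 64.378267
Lon: degrees = first 3 digits = 95, minutes = 30.5323; 95 + 30.5323/60 = 95.508872

64.37827° S, 95.50887° E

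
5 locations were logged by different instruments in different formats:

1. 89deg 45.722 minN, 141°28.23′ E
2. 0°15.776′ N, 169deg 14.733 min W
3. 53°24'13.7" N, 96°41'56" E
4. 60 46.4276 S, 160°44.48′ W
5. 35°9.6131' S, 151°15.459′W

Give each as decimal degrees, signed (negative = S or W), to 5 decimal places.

Point 1:
  Lat: 89 + 45.722/60 = 89.762033
  N → positive
  λ: 28.23′ = 0.470500°; total 141.470500
  E ⇒ keep positive
Point 2:
  Latitude: 0 + 15.776/60 = 0.262933
  N → positive
  Lon: 14.733′ = 0.245550°; total 169.245550
  W → negative
Point 3:
  Lat: 53° + 24/60 + 13.7/3600 = 53 + 0.400000 + 0.003806 = 53.403806
  N → positive
  Longitude: 41′ + 56″ = 41.93333′; 96 + 41.93333/60 = 96.698889
  E → positive
Point 4:
  Lat: 46.4276′ = 0.773793°; total 60.773793
  hemisphere S, so the sign is −
  Lon: 44.48′ = 0.741333°; total 160.741333
  W ⇒ negate
Point 5:
  Lat: 35 + 9.6131/60 = 35.160218
  S → negative
  Longitude: 151 + 15.459/60 = 151.257650
  W → negative

1. 89.76203, 141.47050
2. 0.26293, -169.24555
3. 53.40381, 96.69889
4. -60.77379, -160.74133
5. -35.16022, -151.25765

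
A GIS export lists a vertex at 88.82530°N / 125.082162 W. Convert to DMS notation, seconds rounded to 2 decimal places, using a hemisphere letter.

88°49′31.08″ N, 125°04′55.78″ W

φ: 0.825300 × 60 = 49.51800′ → 49′, remainder × 60 = 31.0800″
λ: 0.082162 × 60 = 4.92972′ → 4′, remainder × 60 = 55.7832″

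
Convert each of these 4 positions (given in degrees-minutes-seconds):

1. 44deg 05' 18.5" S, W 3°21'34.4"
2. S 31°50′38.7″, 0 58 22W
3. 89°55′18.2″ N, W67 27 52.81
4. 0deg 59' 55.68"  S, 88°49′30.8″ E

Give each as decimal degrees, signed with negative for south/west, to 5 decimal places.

Point 1:
  φ: 44 + 5/60 + 18.5/3600 = 44.088472
  S → negative
  Longitude: 3 + 21/60 + 34.4/3600 = 3.359556
  hemisphere W, so the sign is −
Point 2:
  Latitude: 31 + 50/60 + 38.7/3600 = 31.844083
  S ⇒ negate
  λ: 0 + 58/60 + 22/3600 = 0.972778
  W ⇒ negate
Point 3:
  Lat: 89° + 55/60 + 18.2/3600 = 89 + 0.916667 + 0.005056 = 89.921722
  N ⇒ keep positive
  λ: 67° + 27/60 + 52.81/3600 = 67 + 0.450000 + 0.014669 = 67.464669
  W ⇒ negate
Point 4:
  φ: 0 + 59/60 + 55.68/3600 = 0.998800
  S → negative
  Longitude: 49′ + 30.8″ = 49.51333′; 88 + 49.51333/60 = 88.825222
  E → positive

1. -44.08847, -3.35956
2. -31.84408, -0.97278
3. 89.92172, -67.46467
4. -0.99880, 88.82522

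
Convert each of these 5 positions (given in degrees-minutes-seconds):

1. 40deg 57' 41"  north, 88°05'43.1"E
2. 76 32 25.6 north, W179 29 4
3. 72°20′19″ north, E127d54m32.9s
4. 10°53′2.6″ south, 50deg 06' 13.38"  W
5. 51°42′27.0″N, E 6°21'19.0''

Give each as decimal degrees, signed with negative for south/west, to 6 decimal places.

1. 40.961389, 88.095306
2. 76.540444, -179.484444
3. 72.338611, 127.909139
4. -10.884056, -50.103717
5. 51.707500, 6.355278

Point 1:
  Latitude: 40° + 57/60 + 41/3600 = 40 + 0.950000 + 0.011389 = 40.9613889
  N → positive
  λ: 88 + 5/60 + 43.1/3600 = 88.0953056
  E → positive
Point 2:
  Latitude: 76 + 32/60 + 25.6/3600 = 76.5404444
  N → positive
  Lon: 179 + 29/60 + 4/3600 = 179.4844444
  W ⇒ negate
Point 3:
  φ: 20′ + 19″ = 20.31667′; 72 + 20.31667/60 = 72.3386111
  N → positive
  λ: 127 + 54/60 + 32.9/3600 = 127.9091389
  E → positive
Point 4:
  Lat: 53′ + 2.6″ = 53.04333′; 10 + 53.04333/60 = 10.8840556
  hemisphere S, so the sign is −
  Longitude: 50° + 6/60 + 13.38/3600 = 50 + 0.100000 + 0.003717 = 50.1037167
  W ⇒ negate
Point 5:
  Latitude: 42′ + 27″ = 42.45000′; 51 + 42.45000/60 = 51.7075000
  N ⇒ keep positive
  λ: 6 + 21/60 + 19/3600 = 6.3552778
  E ⇒ keep positive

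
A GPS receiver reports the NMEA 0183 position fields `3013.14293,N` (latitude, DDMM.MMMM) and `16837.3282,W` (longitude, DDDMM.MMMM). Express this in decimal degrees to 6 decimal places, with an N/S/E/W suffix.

30.219049° N, 168.622137° W

φ: split at 2 digits → 30° and 13.14293′; 30 + 13.14293/60 = 30.2190488
Lon: degrees = first 3 digits = 168, minutes = 37.3282; 168 + 37.3282/60 = 168.6221367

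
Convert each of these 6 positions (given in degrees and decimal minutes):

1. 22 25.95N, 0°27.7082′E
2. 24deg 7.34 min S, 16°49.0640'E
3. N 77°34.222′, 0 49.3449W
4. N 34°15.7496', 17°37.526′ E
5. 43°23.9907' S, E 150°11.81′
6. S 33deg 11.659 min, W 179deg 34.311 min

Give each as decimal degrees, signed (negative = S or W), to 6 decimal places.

1. 22.432500, 0.461803
2. -24.122333, 16.817733
3. 77.570367, -0.822415
4. 34.262493, 17.625433
5. -43.399845, 150.196833
6. -33.194317, -179.571850

Point 1:
  Latitude: 22 + 25.95/60 = 22.4325000
  N → positive
  Lon: 27.7082′ = 0.461803°; total 0.4618033
  E ⇒ keep positive
Point 2:
  Latitude: 7.34′ = 0.122333°; total 24.1223333
  S ⇒ negate
  λ: 16 + 49.064/60 = 16.8177333
  E ⇒ keep positive
Point 3:
  Lat: 34.222′ = 0.570367°; total 77.5703667
  N → positive
  λ: 49.3449′ = 0.822415°; total 0.8224150
  W ⇒ negate
Point 4:
  Latitude: 15.7496′ = 0.262493°; total 34.2624933
  N ⇒ keep positive
  λ: 37.526′ = 0.625433°; total 17.6254333
  E ⇒ keep positive
Point 5:
  Lat: 23.9907′ = 0.399845°; total 43.3998450
  S ⇒ negate
  λ: 11.81′ = 0.196833°; total 150.1968333
  E ⇒ keep positive
Point 6:
  Latitude: 11.659′ = 0.194317°; total 33.1943167
  S ⇒ negate
  λ: 179 + 34.311/60 = 179.5718500
  hemisphere W, so the sign is −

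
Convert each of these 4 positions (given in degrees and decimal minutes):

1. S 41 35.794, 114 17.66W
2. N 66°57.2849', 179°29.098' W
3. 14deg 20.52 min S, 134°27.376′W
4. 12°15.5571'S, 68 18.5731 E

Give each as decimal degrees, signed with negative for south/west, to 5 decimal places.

1. -41.59657, -114.29433
2. 66.95475, -179.48497
3. -14.34200, -134.45627
4. -12.25929, 68.30955

Point 1:
  Latitude: 35.794′ = 0.596567°; total 41.596567
  S ⇒ negate
  λ: 17.66′ = 0.294333°; total 114.294333
  W ⇒ negate
Point 2:
  φ: 66 + 57.2849/60 = 66.954748
  N ⇒ keep positive
  λ: 29.098′ = 0.484967°; total 179.484967
  hemisphere W, so the sign is −
Point 3:
  Latitude: 14 + 20.52/60 = 14.342000
  hemisphere S, so the sign is −
  Longitude: 134 + 27.376/60 = 134.456267
  hemisphere W, so the sign is −
Point 4:
  Lat: 12 + 15.5571/60 = 12.259285
  S ⇒ negate
  λ: 68 + 18.5731/60 = 68.309552
  E → positive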